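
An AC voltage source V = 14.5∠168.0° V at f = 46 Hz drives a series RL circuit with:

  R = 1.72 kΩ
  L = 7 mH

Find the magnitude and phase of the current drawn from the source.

Step 1 — Angular frequency: ω = 2π·f = 2π·46 = 289 rad/s.
Step 2 — Component impedances:
  R: Z = R = 1720 Ω
  L: Z = jωL = j·289·0.007 = 0 + j2.023 Ω
Step 3 — Series combination: Z_total = R + L = 1720 + j2.023 Ω = 1720∠0.1° Ω.
Step 4 — Source phasor: V = 14.5∠168.0° V = -14.18 + j3.015 V.
Step 5 — Ohm's law: I = V / Z_total = (-14.18 + j3.015) / (1720 + j2.023) = -0.008244 + j0.001762 A.
Step 6 — Convert to polar: |I| = 0.00843 A, ∠I = 167.9°.

I = 0.00843∠167.9° A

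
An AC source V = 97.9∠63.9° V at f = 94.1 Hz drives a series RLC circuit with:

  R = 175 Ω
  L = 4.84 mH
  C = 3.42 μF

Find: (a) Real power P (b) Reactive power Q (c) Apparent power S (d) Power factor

Step 1 — Angular frequency: ω = 2π·f = 2π·94.1 = 591.2 rad/s.
Step 2 — Component impedances:
  R: Z = R = 175 Ω
  L: Z = jωL = j·591.2·0.00484 = 0 + j2.862 Ω
  C: Z = 1/(jωC) = -j/(ω·C) = 0 - j494.5 Ω
Step 3 — Series combination: Z_total = R + L + C = 175 - j491.7 Ω = 521.9∠-70.4° Ω.
Step 4 — Source phasor: V = 97.9∠63.9° V = 43.07 + j87.92 V.
Step 5 — Current: I = V / Z = -0.131 + j0.1342 A = 0.1876∠134.3° A.
Step 6 — Complex power: S = V·I* = 6.158 - j17.3 VA.
Step 7 — Real power: P = Re(S) = 6.158 W.
Step 8 — Reactive power: Q = Im(S) = -17.3 VAR.
Step 9 — Apparent power: |S| = 18.36 VA.
Step 10 — Power factor: PF = P/|S| = 0.3353 (leading).

(a) P = 6.158 W  (b) Q = -17.3 VAR  (c) S = 18.36 VA  (d) PF = 0.3353 (leading)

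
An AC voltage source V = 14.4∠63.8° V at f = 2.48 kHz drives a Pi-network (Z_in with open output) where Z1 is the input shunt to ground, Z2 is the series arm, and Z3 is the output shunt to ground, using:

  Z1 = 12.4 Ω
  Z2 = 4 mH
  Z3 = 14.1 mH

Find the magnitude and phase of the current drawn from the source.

Step 1 — Angular frequency: ω = 2π·f = 2π·2480 = 1.558e+04 rad/s.
Step 2 — Component impedances:
  Z1: Z = R = 12.4 Ω
  Z2: Z = jωL = j·1.558e+04·0.004 = 0 + j62.33 Ω
  Z3: Z = jωL = j·1.558e+04·0.0141 = 0 + j219.7 Ω
Step 3 — With open output, the series arm Z2 and the output shunt Z3 appear in series to ground: Z2 + Z3 = 0 + j282 Ω.
Step 4 — Parallel with input shunt Z1: Z_in = Z1 || (Z2 + Z3) = 12.38 + j0.5441 Ω = 12.39∠2.5° Ω.
Step 5 — Source phasor: V = 14.4∠63.8° V = 6.358 + j12.92 V.
Step 6 — Ohm's law: I = V / Z_total = (6.358 + j12.92) / (12.38 + j0.5441) = 0.5585 + j1.019 A.
Step 7 — Convert to polar: |I| = 1.162 A, ∠I = 61.3°.

I = 1.162∠61.3° A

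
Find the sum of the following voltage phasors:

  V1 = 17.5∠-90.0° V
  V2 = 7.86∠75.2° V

Step 1 — Convert each phasor to rectangular form:
  V1 = 17.5·(cos(-90.0°) + j·sin(-90.0°)) = 0 - j17.5 V
  V2 = 7.86·(cos(75.2°) + j·sin(75.2°)) = 2.008 + j7.599 V
Step 2 — Sum components: V_total = 2.008 - j9.901 V.
Step 3 — Convert to polar: |V_total| = 10.1 V, ∠V_total = -78.5°.

V_total = 10.1∠-78.5° V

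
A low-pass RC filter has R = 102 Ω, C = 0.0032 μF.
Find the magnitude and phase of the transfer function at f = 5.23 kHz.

Step 1 — Angular frequency: ω = 2π·5230 = 3.286e+04 rad/s.
Step 2 — Transfer function: H(jω) = 1/(1 + jωRC).
Step 3 — Denominator: 1 + jωRC = 1 + j·3.286e+04·102·3.2e-09 = 1 + j0.01073.
Step 4 — H = 0.9999 - j0.01072.
Step 5 — Magnitude: |H| = 0.9999 (-0.0 dB); phase: φ = -0.6°.

|H| = 0.9999 (-0.0 dB), φ = -0.6°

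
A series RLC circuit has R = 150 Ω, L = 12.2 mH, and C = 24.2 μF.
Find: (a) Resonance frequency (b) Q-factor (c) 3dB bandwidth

Step 1 — Resonance: ω₀ = 1/√(LC) = 1/√(0.0122·2.42e-05) = 1840 rad/s.
Step 2 — f₀ = ω₀/(2π) = 292.9 Hz.
Step 3 — Series Q: Q = ω₀L/R = 1840·0.0122/150 = 0.1497.
Step 4 — Bandwidth: Δω = ω₀/Q = 1.23e+04 rad/s; BW = Δω/(2π) = 1957 Hz.

(a) f₀ = 292.9 Hz  (b) Q = 0.1497  (c) BW = 1957 Hz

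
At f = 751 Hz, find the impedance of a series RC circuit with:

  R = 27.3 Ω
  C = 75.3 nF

Step 1 — Angular frequency: ω = 2π·f = 2π·751 = 4719 rad/s.
Step 2 — Component impedances:
  R: Z = R = 27.3 Ω
  C: Z = 1/(jωC) = -j/(ω·C) = 0 - j2814 Ω
Step 3 — Series combination: Z_total = R + C = 27.3 - j2814 Ω = 2815∠-89.4° Ω.

Z = 27.3 - j2814 Ω = 2815∠-89.4° Ω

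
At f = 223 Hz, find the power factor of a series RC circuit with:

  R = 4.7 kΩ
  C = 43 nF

Step 1 — Angular frequency: ω = 2π·f = 2π·223 = 1401 rad/s.
Step 2 — Component impedances:
  R: Z = R = 4700 Ω
  C: Z = 1/(jωC) = -j/(ω·C) = 0 - j1.66e+04 Ω
Step 3 — Series combination: Z_total = R + C = 4700 - j1.66e+04 Ω = 1.725e+04∠-74.2° Ω.
Step 4 — Power factor: PF = cos(φ) = Re(Z)/|Z| = 4700/1.725e+04 = 0.2725.
Step 5 — Type: Im(Z) = -1.66e+04 ⇒ leading (phase φ = -74.2°).

PF = 0.2725 (leading, φ = -74.2°)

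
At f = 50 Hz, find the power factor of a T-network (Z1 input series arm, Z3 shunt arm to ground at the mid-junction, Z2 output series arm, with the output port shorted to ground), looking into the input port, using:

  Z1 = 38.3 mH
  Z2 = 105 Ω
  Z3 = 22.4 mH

Step 1 — Angular frequency: ω = 2π·f = 2π·50 = 314.2 rad/s.
Step 2 — Component impedances:
  Z1: Z = jωL = j·314.2·0.0383 = 0 + j12.03 Ω
  Z2: Z = R = 105 Ω
  Z3: Z = jωL = j·314.2·0.0224 = 0 + j7.037 Ω
Step 3 — With the output port shorted to ground, the output series arm Z2 runs from the junction to ground; the shunt arm Z3 also runs from the junction to ground. They appear in parallel: Z3 || Z2 = 0.4695 + j7.006 Ω.
Step 4 — Series with input arm Z1: Z_in = Z1 + (Z3 || Z2) = 0.4695 + j19.04 Ω = 19.04∠88.6° Ω.
Step 5 — Power factor: PF = cos(φ) = Re(Z)/|Z| = 0.4695/19.04 = 0.02466.
Step 6 — Type: Im(Z) = 19.04 ⇒ lagging (phase φ = 88.6°).

PF = 0.02466 (lagging, φ = 88.6°)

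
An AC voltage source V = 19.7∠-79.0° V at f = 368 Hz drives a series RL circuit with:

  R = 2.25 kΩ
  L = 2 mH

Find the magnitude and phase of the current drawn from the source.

Step 1 — Angular frequency: ω = 2π·f = 2π·368 = 2312 rad/s.
Step 2 — Component impedances:
  R: Z = R = 2250 Ω
  L: Z = jωL = j·2312·0.002 = 0 + j4.624 Ω
Step 3 — Series combination: Z_total = R + L = 2250 + j4.624 Ω = 2250∠0.1° Ω.
Step 4 — Source phasor: V = 19.7∠-79.0° V = 3.759 - j19.34 V.
Step 5 — Ohm's law: I = V / Z_total = (3.759 - j19.34) / (2250 + j4.624) = 0.001653 - j0.008598 A.
Step 6 — Convert to polar: |I| = 0.008756 A, ∠I = -79.1°.

I = 0.008756∠-79.1° A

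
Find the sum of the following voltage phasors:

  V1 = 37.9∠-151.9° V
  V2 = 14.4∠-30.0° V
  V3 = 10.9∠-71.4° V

Step 1 — Convert each phasor to rectangular form:
  V1 = 37.9·(cos(-151.9°) + j·sin(-151.9°)) = -33.43 - j17.85 V
  V2 = 14.4·(cos(-30.0°) + j·sin(-30.0°)) = 12.47 - j7.2 V
  V3 = 10.9·(cos(-71.4°) + j·sin(-71.4°)) = 3.477 - j10.33 V
Step 2 — Sum components: V_total = -17.49 - j35.38 V.
Step 3 — Convert to polar: |V_total| = 39.47 V, ∠V_total = -116.3°.

V_total = 39.47∠-116.3° V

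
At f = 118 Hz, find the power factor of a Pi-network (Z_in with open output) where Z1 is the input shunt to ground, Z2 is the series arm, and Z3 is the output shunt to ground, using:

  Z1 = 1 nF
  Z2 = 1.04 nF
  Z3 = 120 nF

Step 1 — Angular frequency: ω = 2π·f = 2π·118 = 741.4 rad/s.
Step 2 — Component impedances:
  Z1: Z = 1/(jωC) = -j/(ω·C) = 0 - j1.349e+06 Ω
  Z2: Z = 1/(jωC) = -j/(ω·C) = 0 - j1.297e+06 Ω
  Z3: Z = 1/(jωC) = -j/(ω·C) = 0 - j1.124e+04 Ω
Step 3 — With open output, the series arm Z2 and the output shunt Z3 appear in series to ground: Z2 + Z3 = 0 - j1.308e+06 Ω.
Step 4 — Parallel with input shunt Z1: Z_in = Z1 || (Z2 + Z3) = 0 - j6.641e+05 Ω = 6.641e+05∠-90.0° Ω.
Step 5 — Power factor: PF = cos(φ) = Re(Z)/|Z| = 0/6.641e+05 = 0.
Step 6 — Type: Im(Z) = -6.641e+05 ⇒ leading (phase φ = -90.0°).

PF = 0 (leading, φ = -90.0°)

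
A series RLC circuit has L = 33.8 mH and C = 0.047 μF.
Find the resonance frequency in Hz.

Step 1 — Resonance condition Im(Z)=0 gives ω₀ = 1/√(LC).
Step 2 — ω₀ = 1/√(0.0338·4.7e-08) = 2.509e+04 rad/s.
Step 3 — f₀ = ω₀/(2π) = 3993 Hz.

f₀ = 3993 Hz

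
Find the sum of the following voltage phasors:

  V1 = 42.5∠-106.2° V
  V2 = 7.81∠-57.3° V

Step 1 — Convert each phasor to rectangular form:
  V1 = 42.5·(cos(-106.2°) + j·sin(-106.2°)) = -11.86 - j40.81 V
  V2 = 7.81·(cos(-57.3°) + j·sin(-57.3°)) = 4.219 - j6.572 V
Step 2 — Sum components: V_total = -7.638 - j47.38 V.
Step 3 — Convert to polar: |V_total| = 48 V, ∠V_total = -99.2°.

V_total = 48∠-99.2° V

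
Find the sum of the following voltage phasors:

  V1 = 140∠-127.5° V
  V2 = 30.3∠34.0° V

Step 1 — Convert each phasor to rectangular form:
  V1 = 140·(cos(-127.5°) + j·sin(-127.5°)) = -85.23 - j111.1 V
  V2 = 30.3·(cos(34.0°) + j·sin(34.0°)) = 25.12 + j16.94 V
Step 2 — Sum components: V_total = -60.11 - j94.13 V.
Step 3 — Convert to polar: |V_total| = 111.7 V, ∠V_total = -122.6°.

V_total = 111.7∠-122.6° V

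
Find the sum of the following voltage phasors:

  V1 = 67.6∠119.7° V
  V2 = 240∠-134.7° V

Step 1 — Convert each phasor to rectangular form:
  V1 = 67.6·(cos(119.7°) + j·sin(119.7°)) = -33.49 + j58.72 V
  V2 = 240·(cos(-134.7°) + j·sin(-134.7°)) = -168.8 - j170.6 V
Step 2 — Sum components: V_total = -202.3 - j111.9 V.
Step 3 — Convert to polar: |V_total| = 231.2 V, ∠V_total = -151.1°.

V_total = 231.2∠-151.1° V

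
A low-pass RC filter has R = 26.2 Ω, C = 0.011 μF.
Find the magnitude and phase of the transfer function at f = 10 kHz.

Step 1 — Angular frequency: ω = 2π·1e+04 = 6.283e+04 rad/s.
Step 2 — Transfer function: H(jω) = 1/(1 + jωRC).
Step 3 — Denominator: 1 + jωRC = 1 + j·6.283e+04·26.2·1.1e-08 = 1 + j0.01811.
Step 4 — H = 0.9997 - j0.0181.
Step 5 — Magnitude: |H| = 0.9998 (-0.0 dB); phase: φ = -1.0°.

|H| = 0.9998 (-0.0 dB), φ = -1.0°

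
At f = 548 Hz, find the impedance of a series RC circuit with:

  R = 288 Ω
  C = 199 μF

Step 1 — Angular frequency: ω = 2π·f = 2π·548 = 3443 rad/s.
Step 2 — Component impedances:
  R: Z = R = 288 Ω
  C: Z = 1/(jωC) = -j/(ω·C) = 0 - j1.459 Ω
Step 3 — Series combination: Z_total = R + C = 288 - j1.459 Ω = 288∠-0.3° Ω.

Z = 288 - j1.459 Ω = 288∠-0.3° Ω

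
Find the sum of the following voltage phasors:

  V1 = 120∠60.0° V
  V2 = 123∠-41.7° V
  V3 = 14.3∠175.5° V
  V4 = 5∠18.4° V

Step 1 — Convert each phasor to rectangular form:
  V1 = 120·(cos(60.0°) + j·sin(60.0°)) = 60 + j103.9 V
  V2 = 123·(cos(-41.7°) + j·sin(-41.7°)) = 91.84 - j81.82 V
  V3 = 14.3·(cos(175.5°) + j·sin(175.5°)) = -14.26 + j1.122 V
  V4 = 5·(cos(18.4°) + j·sin(18.4°)) = 4.744 + j1.578 V
Step 2 — Sum components: V_total = 142.3 + j24.8 V.
Step 3 — Convert to polar: |V_total| = 144.5 V, ∠V_total = 9.9°.

V_total = 144.5∠9.9° V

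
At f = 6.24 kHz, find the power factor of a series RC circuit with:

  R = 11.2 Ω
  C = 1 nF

Step 1 — Angular frequency: ω = 2π·f = 2π·6240 = 3.921e+04 rad/s.
Step 2 — Component impedances:
  R: Z = R = 11.2 Ω
  C: Z = 1/(jωC) = -j/(ω·C) = 0 - j2.551e+04 Ω
Step 3 — Series combination: Z_total = R + C = 11.2 - j2.551e+04 Ω = 2.551e+04∠-90.0° Ω.
Step 4 — Power factor: PF = cos(φ) = Re(Z)/|Z| = 11.2/25506 = 0.0004391.
Step 5 — Type: Im(Z) = -2.551e+04 ⇒ leading (phase φ = -90.0°).

PF = 0.0004391 (leading, φ = -90.0°)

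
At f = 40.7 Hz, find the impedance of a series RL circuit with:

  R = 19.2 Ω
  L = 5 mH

Step 1 — Angular frequency: ω = 2π·f = 2π·40.7 = 255.7 rad/s.
Step 2 — Component impedances:
  R: Z = R = 19.2 Ω
  L: Z = jωL = j·255.7·0.005 = 0 + j1.279 Ω
Step 3 — Series combination: Z_total = R + L = 19.2 + j1.279 Ω = 19.24∠3.8° Ω.

Z = 19.2 + j1.279 Ω = 19.24∠3.8° Ω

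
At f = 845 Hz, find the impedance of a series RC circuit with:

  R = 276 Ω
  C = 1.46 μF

Step 1 — Angular frequency: ω = 2π·f = 2π·845 = 5309 rad/s.
Step 2 — Component impedances:
  R: Z = R = 276 Ω
  C: Z = 1/(jωC) = -j/(ω·C) = 0 - j129 Ω
Step 3 — Series combination: Z_total = R + C = 276 - j129 Ω = 304.7∠-25.1° Ω.

Z = 276 - j129 Ω = 304.7∠-25.1° Ω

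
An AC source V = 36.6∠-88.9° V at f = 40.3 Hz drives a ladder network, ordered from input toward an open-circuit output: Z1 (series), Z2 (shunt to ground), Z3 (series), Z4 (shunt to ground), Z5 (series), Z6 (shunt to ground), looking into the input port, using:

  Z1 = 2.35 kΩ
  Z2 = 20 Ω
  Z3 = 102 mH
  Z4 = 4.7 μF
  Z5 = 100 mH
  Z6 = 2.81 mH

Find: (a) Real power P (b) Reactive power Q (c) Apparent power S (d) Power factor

Step 1 — Angular frequency: ω = 2π·f = 2π·40.3 = 253.2 rad/s.
Step 2 — Component impedances:
  Z1: Z = R = 2350 Ω
  Z2: Z = R = 20 Ω
  Z3: Z = jωL = j·253.2·0.102 = 0 + j25.83 Ω
  Z4: Z = 1/(jωC) = -j/(ω·C) = 0 - j840.3 Ω
  Z5: Z = jωL = j·253.2·0.1 = 0 + j25.32 Ω
  Z6: Z = jωL = j·253.2·0.00281 = 0 + j0.7115 Ω
Step 3 — Ladder network (open output): work backward from the far end, alternating series and parallel combinations. Z_in = 2367 + j6.635 Ω = 2367∠0.2° Ω.
Step 4 — Source phasor: V = 36.6∠-88.9° V = 0.7026 - j36.59 V.
Step 5 — Current: I = V / Z = 0.0002535 - j0.01546 A = 0.01546∠-89.1° A.
Step 6 — Complex power: S = V·I* = 0.5658 + j0.001586 VA.
Step 7 — Real power: P = Re(S) = 0.5658 W.
Step 8 — Reactive power: Q = Im(S) = 0.001586 VAR.
Step 9 — Apparent power: |S| = 0.5658 VA.
Step 10 — Power factor: PF = P/|S| = 1 (lagging).

(a) P = 0.5658 W  (b) Q = 0.001586 VAR  (c) S = 0.5658 VA  (d) PF = 1 (lagging)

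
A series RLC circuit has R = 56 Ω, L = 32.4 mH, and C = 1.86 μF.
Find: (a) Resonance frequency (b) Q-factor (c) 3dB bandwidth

Step 1 — Resonance: ω₀ = 1/√(LC) = 1/√(0.0324·1.86e-06) = 4074 rad/s.
Step 2 — f₀ = ω₀/(2π) = 648.3 Hz.
Step 3 — Series Q: Q = ω₀L/R = 4074·0.0324/56 = 2.357.
Step 4 — Bandwidth: Δω = ω₀/Q = 1728 rad/s; BW = Δω/(2π) = 275.1 Hz.

(a) f₀ = 648.3 Hz  (b) Q = 2.357  (c) BW = 275.1 Hz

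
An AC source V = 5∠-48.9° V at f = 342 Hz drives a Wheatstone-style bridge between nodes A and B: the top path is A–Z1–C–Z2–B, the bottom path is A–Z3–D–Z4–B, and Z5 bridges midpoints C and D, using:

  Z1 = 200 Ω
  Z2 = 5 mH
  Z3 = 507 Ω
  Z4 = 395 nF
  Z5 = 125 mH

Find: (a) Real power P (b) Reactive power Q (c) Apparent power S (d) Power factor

Step 1 — Angular frequency: ω = 2π·f = 2π·342 = 2149 rad/s.
Step 2 — Component impedances:
  Z1: Z = R = 200 Ω
  Z2: Z = jωL = j·2149·0.005 = 0 + j10.74 Ω
  Z3: Z = R = 507 Ω
  Z4: Z = 1/(jωC) = -j/(ω·C) = 0 - j1178 Ω
  Z5: Z = jωL = j·2149·0.125 = 0 + j268.6 Ω
Step 3 — Bridge requires nodal analysis (the Z5 bridge couples midpoints C and D, so the two paths cannot be reduced to a simple series/parallel combination). Setting node B to ground and injecting 1 A at node A, the 3-node admittance system at A, C, D solves to V_A = Z_AB = 155.2 + j34.78 Ω = 159.1∠12.6° Ω.
Step 4 — Source phasor: V = 5∠-48.9° V = 3.287 - j3.768 V.
Step 5 — Current: I = V / Z = 0.01498 - j0.02763 A = 0.03143∠-61.5° A.
Step 6 — Complex power: S = V·I* = 0.1533 + j0.03436 VA.
Step 7 — Real power: P = Re(S) = 0.1533 W.
Step 8 — Reactive power: Q = Im(S) = 0.03436 VAR.
Step 9 — Apparent power: |S| = 0.1572 VA.
Step 10 — Power factor: PF = P/|S| = 0.9758 (lagging).

(a) P = 0.1533 W  (b) Q = 0.03436 VAR  (c) S = 0.1572 VA  (d) PF = 0.9758 (lagging)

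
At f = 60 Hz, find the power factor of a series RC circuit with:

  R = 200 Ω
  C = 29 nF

Step 1 — Angular frequency: ω = 2π·f = 2π·60 = 377 rad/s.
Step 2 — Component impedances:
  R: Z = R = 200 Ω
  C: Z = 1/(jωC) = -j/(ω·C) = 0 - j9.147e+04 Ω
Step 3 — Series combination: Z_total = R + C = 200 - j9.147e+04 Ω = 9.147e+04∠-89.9° Ω.
Step 4 — Power factor: PF = cos(φ) = Re(Z)/|Z| = 200/9.147e+04 = 0.002187.
Step 5 — Type: Im(Z) = -9.147e+04 ⇒ leading (phase φ = -89.9°).

PF = 0.002187 (leading, φ = -89.9°)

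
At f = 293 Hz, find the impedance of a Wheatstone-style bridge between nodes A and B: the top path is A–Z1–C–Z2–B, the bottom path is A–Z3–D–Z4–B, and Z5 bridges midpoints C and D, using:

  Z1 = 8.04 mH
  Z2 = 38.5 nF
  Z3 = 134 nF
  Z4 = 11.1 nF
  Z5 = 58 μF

Step 1 — Angular frequency: ω = 2π·f = 2π·293 = 1841 rad/s.
Step 2 — Component impedances:
  Z1: Z = jωL = j·1841·0.00804 = 0 + j14.8 Ω
  Z2: Z = 1/(jωC) = -j/(ω·C) = 0 - j1.411e+04 Ω
  Z3: Z = 1/(jωC) = -j/(ω·C) = 0 - j4054 Ω
  Z4: Z = 1/(jωC) = -j/(ω·C) = 0 - j4.894e+04 Ω
  Z5: Z = 1/(jωC) = -j/(ω·C) = 0 - j9.365 Ω
Step 3 — Bridge requires nodal analysis (the Z5 bridge couples midpoints C and D, so the two paths cannot be reduced to a simple series/parallel combination). Setting node B to ground and injecting 1 A at node A, the 3-node admittance system at A, C, D solves to V_A = Z_AB = 0 - j1.094e+04 Ω = 1.094e+04∠-90.0° Ω.

Z = 0 - j1.094e+04 Ω = 1.094e+04∠-90.0° Ω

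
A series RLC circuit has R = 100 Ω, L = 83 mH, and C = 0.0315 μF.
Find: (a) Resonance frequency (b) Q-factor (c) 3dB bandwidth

Step 1 — Resonance condition Im(Z)=0 gives ω₀ = 1/√(LC).
Step 2 — ω₀ = 1/√(0.083·3.15e-08) = 1.956e+04 rad/s.
Step 3 — f₀ = ω₀/(2π) = 3113 Hz.
Step 4 — Series Q: Q = ω₀L/R = 1.956e+04·0.083/100 = 16.23.
Step 5 — 3dB bandwidth: Δω = ω₀/Q = 1205 rad/s; BW = Δω/(2π) = 191.8 Hz.

(a) f₀ = 3113 Hz  (b) Q = 16.23  (c) BW = 191.8 Hz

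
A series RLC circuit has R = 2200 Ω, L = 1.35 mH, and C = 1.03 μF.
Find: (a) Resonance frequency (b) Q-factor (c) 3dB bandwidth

Step 1 — Resonance: ω₀ = 1/√(LC) = 1/√(0.00135·1.03e-06) = 2.682e+04 rad/s.
Step 2 — f₀ = ω₀/(2π) = 4268 Hz.
Step 3 — Series Q: Q = ω₀L/R = 2.682e+04·0.00135/2200 = 0.01646.
Step 4 — Bandwidth: Δω = ω₀/Q = 1.63e+06 rad/s; BW = Δω/(2π) = 2.594e+05 Hz.

(a) f₀ = 4268 Hz  (b) Q = 0.01646  (c) BW = 2.594e+05 Hz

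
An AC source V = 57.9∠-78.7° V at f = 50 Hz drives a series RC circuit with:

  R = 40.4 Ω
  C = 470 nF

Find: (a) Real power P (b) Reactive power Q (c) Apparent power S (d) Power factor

Step 1 — Angular frequency: ω = 2π·f = 2π·50 = 314.2 rad/s.
Step 2 — Component impedances:
  R: Z = R = 40.4 Ω
  C: Z = 1/(jωC) = -j/(ω·C) = 0 - j6773 Ω
Step 3 — Series combination: Z_total = R + C = 40.4 - j6773 Ω = 6773∠-89.7° Ω.
Step 4 — Source phasor: V = 57.9∠-78.7° V = 11.35 - j56.78 V.
Step 5 — Current: I = V / Z = 0.008393 + j0.001625 A = 0.008549∠11.0° A.
Step 6 — Complex power: S = V·I* = 0.002953 - j0.495 VA.
Step 7 — Real power: P = Re(S) = 0.002953 W.
Step 8 — Reactive power: Q = Im(S) = -0.495 VAR.
Step 9 — Apparent power: |S| = 0.495 VA.
Step 10 — Power factor: PF = P/|S| = 0.005965 (leading).

(a) P = 0.002953 W  (b) Q = -0.495 VAR  (c) S = 0.495 VA  (d) PF = 0.005965 (leading)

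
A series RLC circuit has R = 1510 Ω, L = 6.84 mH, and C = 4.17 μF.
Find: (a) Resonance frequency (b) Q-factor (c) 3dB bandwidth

Step 1 — Resonance condition Im(Z)=0 gives ω₀ = 1/√(LC).
Step 2 — ω₀ = 1/√(0.00684·4.17e-06) = 5921 rad/s.
Step 3 — f₀ = ω₀/(2π) = 942.4 Hz.
Step 4 — Series Q: Q = ω₀L/R = 5921·0.00684/1510 = 0.02682.
Step 5 — 3dB bandwidth: Δω = ω₀/Q = 2.208e+05 rad/s; BW = Δω/(2π) = 3.514e+04 Hz.

(a) f₀ = 942.4 Hz  (b) Q = 0.02682  (c) BW = 3.514e+04 Hz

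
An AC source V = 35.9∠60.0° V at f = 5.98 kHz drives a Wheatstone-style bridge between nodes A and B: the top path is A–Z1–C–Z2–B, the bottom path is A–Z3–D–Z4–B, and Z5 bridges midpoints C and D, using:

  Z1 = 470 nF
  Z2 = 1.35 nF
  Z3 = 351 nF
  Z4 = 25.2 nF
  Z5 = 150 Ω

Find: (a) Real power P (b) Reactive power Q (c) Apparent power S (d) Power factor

Step 1 — Angular frequency: ω = 2π·f = 2π·5980 = 3.757e+04 rad/s.
Step 2 — Component impedances:
  Z1: Z = 1/(jωC) = -j/(ω·C) = 0 - j56.63 Ω
  Z2: Z = 1/(jωC) = -j/(ω·C) = 0 - j1.971e+04 Ω
  Z3: Z = 1/(jωC) = -j/(ω·C) = 0 - j75.82 Ω
  Z4: Z = 1/(jωC) = -j/(ω·C) = 0 - j1056 Ω
  Z5: Z = R = 150 Ω
Step 3 — Bridge requires nodal analysis (the Z5 bridge couples midpoints C and D, so the two paths cannot be reduced to a simple series/parallel combination). Setting node B to ground and injecting 1 A at node A, the 3-node admittance system at A, C, D solves to V_A = Z_AB = 17.75 - j1055 Ω = 1055∠-89.0° Ω.
Step 4 — Source phasor: V = 35.9∠60.0° V = 17.95 + j31.09 V.
Step 5 — Current: I = V / Z = -0.02917 + j0.0175 A = 0.03402∠149.0° A.
Step 6 — Complex power: S = V·I* = 0.02055 - j1.221 VA.
Step 7 — Real power: P = Re(S) = 0.02055 W.
Step 8 — Reactive power: Q = Im(S) = -1.221 VAR.
Step 9 — Apparent power: |S| = 1.221 VA.
Step 10 — Power factor: PF = P/|S| = 0.01682 (leading).

(a) P = 0.02055 W  (b) Q = -1.221 VAR  (c) S = 1.221 VA  (d) PF = 0.01682 (leading)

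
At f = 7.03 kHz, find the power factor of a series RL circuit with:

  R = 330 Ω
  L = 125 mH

Step 1 — Angular frequency: ω = 2π·f = 2π·7030 = 4.417e+04 rad/s.
Step 2 — Component impedances:
  R: Z = R = 330 Ω
  L: Z = jωL = j·4.417e+04·0.125 = 0 + j5521 Ω
Step 3 — Series combination: Z_total = R + L = 330 + j5521 Ω = 5531∠86.6° Ω.
Step 4 — Power factor: PF = cos(φ) = Re(Z)/|Z| = 330/5531 = 0.05966.
Step 5 — Type: Im(Z) = 5521 ⇒ lagging (phase φ = 86.6°).

PF = 0.05966 (lagging, φ = 86.6°)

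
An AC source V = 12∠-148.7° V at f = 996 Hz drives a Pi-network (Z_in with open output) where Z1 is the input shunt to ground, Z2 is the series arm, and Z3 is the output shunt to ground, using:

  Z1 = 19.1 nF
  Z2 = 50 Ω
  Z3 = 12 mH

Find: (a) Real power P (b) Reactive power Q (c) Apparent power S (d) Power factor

Step 1 — Angular frequency: ω = 2π·f = 2π·996 = 6258 rad/s.
Step 2 — Component impedances:
  Z1: Z = 1/(jωC) = -j/(ω·C) = 0 - j8366 Ω
  Z2: Z = R = 50 Ω
  Z3: Z = jωL = j·6258·0.012 = 0 + j75.1 Ω
Step 3 — With open output, the series arm Z2 and the output shunt Z3 appear in series to ground: Z2 + Z3 = 50 + j75.1 Ω.
Step 4 — Parallel with input shunt Z1: Z_in = Z1 || (Z2 + Z3) = 50.91 + j75.47 Ω = 91.03∠56.0° Ω.
Step 5 — Source phasor: V = 12∠-148.7° V = -10.25 - j6.234 V.
Step 6 — Current: I = V / Z = -0.1198 + j0.05508 A = 0.1318∠155.3° A.
Step 7 — Complex power: S = V·I* = 0.8846 + j1.311 VA.
Step 8 — Real power: P = Re(S) = 0.8846 W.
Step 9 — Reactive power: Q = Im(S) = 1.311 VAR.
Step 10 — Apparent power: |S| = 1.582 VA.
Step 11 — Power factor: PF = P/|S| = 0.5592 (lagging).

(a) P = 0.8846 W  (b) Q = 1.311 VAR  (c) S = 1.582 VA  (d) PF = 0.5592 (lagging)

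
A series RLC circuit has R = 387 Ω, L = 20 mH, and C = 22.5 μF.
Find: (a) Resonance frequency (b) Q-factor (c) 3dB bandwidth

Step 1 — Resonance: ω₀ = 1/√(LC) = 1/√(0.02·2.25e-05) = 1491 rad/s.
Step 2 — f₀ = ω₀/(2π) = 237.3 Hz.
Step 3 — Series Q: Q = ω₀L/R = 1491·0.02/387 = 0.07704.
Step 4 — Bandwidth: Δω = ω₀/Q = 1.935e+04 rad/s; BW = Δω/(2π) = 3080 Hz.

(a) f₀ = 237.3 Hz  (b) Q = 0.07704  (c) BW = 3080 Hz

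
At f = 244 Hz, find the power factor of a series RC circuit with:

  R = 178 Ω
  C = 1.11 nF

Step 1 — Angular frequency: ω = 2π·f = 2π·244 = 1533 rad/s.
Step 2 — Component impedances:
  R: Z = R = 178 Ω
  C: Z = 1/(jωC) = -j/(ω·C) = 0 - j5.876e+05 Ω
Step 3 — Series combination: Z_total = R + C = 178 - j5.876e+05 Ω = 5.876e+05∠-90.0° Ω.
Step 4 — Power factor: PF = cos(φ) = Re(Z)/|Z| = 178/5.876e+05 = 0.0003029.
Step 5 — Type: Im(Z) = -5.876e+05 ⇒ leading (phase φ = -90.0°).

PF = 0.0003029 (leading, φ = -90.0°)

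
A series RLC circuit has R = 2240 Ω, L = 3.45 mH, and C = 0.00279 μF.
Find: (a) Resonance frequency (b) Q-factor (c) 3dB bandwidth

Step 1 — Resonance: ω₀ = 1/√(LC) = 1/√(0.00345·2.79e-09) = 3.223e+05 rad/s.
Step 2 — f₀ = ω₀/(2π) = 5.13e+04 Hz.
Step 3 — Series Q: Q = ω₀L/R = 3.223e+05·0.00345/2240 = 0.4964.
Step 4 — Bandwidth: Δω = ω₀/Q = 6.493e+05 rad/s; BW = Δω/(2π) = 1.033e+05 Hz.

(a) f₀ = 5.13e+04 Hz  (b) Q = 0.4964  (c) BW = 1.033e+05 Hz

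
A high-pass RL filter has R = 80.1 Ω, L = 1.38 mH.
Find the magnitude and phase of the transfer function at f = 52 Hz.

Step 1 — Angular frequency: ω = 2π·52 = 326.7 rad/s.
Step 2 — Transfer function: H(jω) = jωL/(R + jωL).
Step 3 — Numerator jωL = j·0.4509; denominator R + jωL = 80.1 + j0.4509.
Step 4 — H = 3.168e-05 + j0.005629.
Step 5 — Magnitude: |H| = 0.005629 (-45.0 dB); phase: φ = 89.7°.

|H| = 0.005629 (-45.0 dB), φ = 89.7°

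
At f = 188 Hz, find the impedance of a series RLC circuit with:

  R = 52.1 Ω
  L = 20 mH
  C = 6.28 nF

Step 1 — Angular frequency: ω = 2π·f = 2π·188 = 1181 rad/s.
Step 2 — Component impedances:
  R: Z = R = 52.1 Ω
  L: Z = jωL = j·1181·0.02 = 0 + j23.62 Ω
  C: Z = 1/(jωC) = -j/(ω·C) = 0 - j1.348e+05 Ω
Step 3 — Series combination: Z_total = R + L + C = 52.1 - j1.348e+05 Ω = 1.348e+05∠-90.0° Ω.

Z = 52.1 - j1.348e+05 Ω = 1.348e+05∠-90.0° Ω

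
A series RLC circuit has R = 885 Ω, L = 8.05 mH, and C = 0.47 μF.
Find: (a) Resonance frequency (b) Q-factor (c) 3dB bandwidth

Step 1 — Resonance condition Im(Z)=0 gives ω₀ = 1/√(LC).
Step 2 — ω₀ = 1/√(0.00805·4.7e-07) = 1.626e+04 rad/s.
Step 3 — f₀ = ω₀/(2π) = 2587 Hz.
Step 4 — Series Q: Q = ω₀L/R = 1.626e+04·0.00805/885 = 0.1479.
Step 5 — 3dB bandwidth: Δω = ω₀/Q = 1.099e+05 rad/s; BW = Δω/(2π) = 1.75e+04 Hz.

(a) f₀ = 2587 Hz  (b) Q = 0.1479  (c) BW = 1.75e+04 Hz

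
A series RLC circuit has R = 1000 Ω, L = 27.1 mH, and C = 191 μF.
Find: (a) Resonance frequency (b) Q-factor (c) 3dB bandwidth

Step 1 — Resonance: ω₀ = 1/√(LC) = 1/√(0.0271·0.000191) = 439.5 rad/s.
Step 2 — f₀ = ω₀/(2π) = 69.96 Hz.
Step 3 — Series Q: Q = ω₀L/R = 439.5·0.0271/1000 = 0.01191.
Step 4 — Bandwidth: Δω = ω₀/Q = 3.69e+04 rad/s; BW = Δω/(2π) = 5873 Hz.

(a) f₀ = 69.96 Hz  (b) Q = 0.01191  (c) BW = 5873 Hz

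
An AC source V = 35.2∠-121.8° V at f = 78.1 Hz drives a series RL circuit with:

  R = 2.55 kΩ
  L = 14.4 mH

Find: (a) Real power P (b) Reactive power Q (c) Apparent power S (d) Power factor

Step 1 — Angular frequency: ω = 2π·f = 2π·78.1 = 490.7 rad/s.
Step 2 — Component impedances:
  R: Z = R = 2550 Ω
  L: Z = jωL = j·490.7·0.0144 = 0 + j7.066 Ω
Step 3 — Series combination: Z_total = R + L = 2550 + j7.066 Ω = 2550∠0.2° Ω.
Step 4 — Source phasor: V = 35.2∠-121.8° V = -18.55 - j29.92 V.
Step 5 — Current: I = V / Z = -0.007307 - j0.01171 A = 0.0138∠-122.0° A.
Step 6 — Complex power: S = V·I* = 0.4859 + j0.001346 VA.
Step 7 — Real power: P = Re(S) = 0.4859 W.
Step 8 — Reactive power: Q = Im(S) = 0.001346 VAR.
Step 9 — Apparent power: |S| = 0.4859 VA.
Step 10 — Power factor: PF = P/|S| = 1 (lagging).

(a) P = 0.4859 W  (b) Q = 0.001346 VAR  (c) S = 0.4859 VA  (d) PF = 1 (lagging)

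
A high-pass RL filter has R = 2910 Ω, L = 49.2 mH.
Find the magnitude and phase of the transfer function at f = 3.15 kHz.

Step 1 — Angular frequency: ω = 2π·3150 = 1.979e+04 rad/s.
Step 2 — Transfer function: H(jω) = jωL/(R + jωL).
Step 3 — Numerator jωL = j·973.8; denominator R + jωL = 2910 + j973.8.
Step 4 — H = 0.1007 + j0.3009.
Step 5 — Magnitude: |H| = 0.3173 (-10.0 dB); phase: φ = 71.5°.

|H| = 0.3173 (-10.0 dB), φ = 71.5°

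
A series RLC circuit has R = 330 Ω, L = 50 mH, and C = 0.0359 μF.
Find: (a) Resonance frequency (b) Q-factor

Step 1 — Resonance condition Im(Z)=0 gives ω₀ = 1/√(LC).
Step 2 — ω₀ = 1/√(0.05·3.59e-08) = 2.36e+04 rad/s.
Step 3 — f₀ = ω₀/(2π) = 3757 Hz.
Step 4 — Series Q: Q = ω₀L/R = 2.36e+04·0.05/330 = 3.576.

(a) f₀ = 3757 Hz  (b) Q = 3.576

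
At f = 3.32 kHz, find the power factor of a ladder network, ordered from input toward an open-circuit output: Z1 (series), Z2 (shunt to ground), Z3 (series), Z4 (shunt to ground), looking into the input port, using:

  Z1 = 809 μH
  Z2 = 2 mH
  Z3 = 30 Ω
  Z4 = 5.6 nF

Step 1 — Angular frequency: ω = 2π·f = 2π·3320 = 2.086e+04 rad/s.
Step 2 — Component impedances:
  Z1: Z = jωL = j·2.086e+04·0.000809 = 0 + j16.88 Ω
  Z2: Z = jωL = j·2.086e+04·0.002 = 0 + j41.72 Ω
  Z3: Z = R = 30 Ω
  Z4: Z = 1/(jωC) = -j/(ω·C) = 0 - j8560 Ω
Step 3 — Ladder network (open output): work backward from the far end, alternating series and parallel combinations. Z_in = 0.0007196 + j58.8 Ω = 58.8∠90.0° Ω.
Step 4 — Power factor: PF = cos(φ) = Re(Z)/|Z| = 0.0007196/58.8 = 1.224e-05.
Step 5 — Type: Im(Z) = 58.8 ⇒ lagging (phase φ = 90.0°).

PF = 1.224e-05 (lagging, φ = 90.0°)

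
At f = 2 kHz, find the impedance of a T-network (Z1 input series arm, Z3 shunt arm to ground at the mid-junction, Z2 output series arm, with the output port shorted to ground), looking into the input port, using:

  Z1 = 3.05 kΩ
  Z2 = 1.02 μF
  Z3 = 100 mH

Step 1 — Angular frequency: ω = 2π·f = 2π·2000 = 1.257e+04 rad/s.
Step 2 — Component impedances:
  Z1: Z = R = 3050 Ω
  Z2: Z = 1/(jωC) = -j/(ω·C) = 0 - j78.02 Ω
  Z3: Z = jωL = j·1.257e+04·0.1 = 0 + j1257 Ω
Step 3 — With the output port shorted to ground, the output series arm Z2 runs from the junction to ground; the shunt arm Z3 also runs from the junction to ground. They appear in parallel: Z3 || Z2 = 0 - j83.18 Ω.
Step 4 — Series with input arm Z1: Z_in = Z1 + (Z3 || Z2) = 3050 - j83.18 Ω = 3051∠-1.6° Ω.

Z = 3050 - j83.18 Ω = 3051∠-1.6° Ω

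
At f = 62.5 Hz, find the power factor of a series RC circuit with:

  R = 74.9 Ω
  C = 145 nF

Step 1 — Angular frequency: ω = 2π·f = 2π·62.5 = 392.7 rad/s.
Step 2 — Component impedances:
  R: Z = R = 74.9 Ω
  C: Z = 1/(jωC) = -j/(ω·C) = 0 - j1.756e+04 Ω
Step 3 — Series combination: Z_total = R + C = 74.9 - j1.756e+04 Ω = 1.756e+04∠-89.8° Ω.
Step 4 — Power factor: PF = cos(φ) = Re(Z)/|Z| = 74.9/1.756e+04 = 0.004265.
Step 5 — Type: Im(Z) = -1.756e+04 ⇒ leading (phase φ = -89.8°).

PF = 0.004265 (leading, φ = -89.8°)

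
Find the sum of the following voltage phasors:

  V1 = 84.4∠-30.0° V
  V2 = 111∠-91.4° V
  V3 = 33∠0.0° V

Step 1 — Convert each phasor to rectangular form:
  V1 = 84.4·(cos(-30.0°) + j·sin(-30.0°)) = 73.09 - j42.2 V
  V2 = 111·(cos(-91.4°) + j·sin(-91.4°)) = -2.712 - j111 V
  V3 = 33·(cos(0.0°) + j·sin(0.0°)) = 33 V
Step 2 — Sum components: V_total = 103.4 - j153.2 V.
Step 3 — Convert to polar: |V_total| = 184.8 V, ∠V_total = -56.0°.

V_total = 184.8∠-56.0° V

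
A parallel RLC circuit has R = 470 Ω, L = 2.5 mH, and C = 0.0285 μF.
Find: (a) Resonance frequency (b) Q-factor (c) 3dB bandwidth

Step 1 — Resonance: ω₀ = 1/√(LC) = 1/√(0.0025·2.85e-08) = 1.185e+05 rad/s.
Step 2 — f₀ = ω₀/(2π) = 1.886e+04 Hz.
Step 3 — Parallel Q: Q = R/(ω₀L) = 470/(1.185e+05·0.0025) = 1.587.
Step 4 — Bandwidth: Δω = ω₀/Q = 7.465e+04 rad/s; BW = Δω/(2π) = 1.188e+04 Hz.

(a) f₀ = 1.886e+04 Hz  (b) Q = 1.587  (c) BW = 1.188e+04 Hz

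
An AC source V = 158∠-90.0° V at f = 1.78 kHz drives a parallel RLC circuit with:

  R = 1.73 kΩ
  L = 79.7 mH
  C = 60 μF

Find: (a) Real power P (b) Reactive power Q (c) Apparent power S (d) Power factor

Step 1 — Angular frequency: ω = 2π·f = 2π·1780 = 1.118e+04 rad/s.
Step 2 — Component impedances:
  R: Z = R = 1730 Ω
  L: Z = jωL = j·1.118e+04·0.0797 = 0 + j891.4 Ω
  C: Z = 1/(jωC) = -j/(ω·C) = 0 - j1.49 Ω
Step 3 — Parallel combination: 1/Z_total = 1/R + 1/L + 1/C; Z_total = 0.001288 - j1.493 Ω = 1.493∠-90.0° Ω.
Step 4 — Source phasor: V = 158∠-90.0° V = 0 - j158 V.
Step 5 — Current: I = V / Z = 105.8 - j0.09133 A = 105.8∠-0.0° A.
Step 6 — Complex power: S = V·I* = 14.43 - j1.672e+04 VA.
Step 7 — Real power: P = Re(S) = 14.43 W.
Step 8 — Reactive power: Q = Im(S) = -1.672e+04 VAR.
Step 9 — Apparent power: |S| = 1.672e+04 VA.
Step 10 — Power factor: PF = P/|S| = 0.0008628 (leading).

(a) P = 14.43 W  (b) Q = -1.672e+04 VAR  (c) S = 1.672e+04 VA  (d) PF = 0.0008628 (leading)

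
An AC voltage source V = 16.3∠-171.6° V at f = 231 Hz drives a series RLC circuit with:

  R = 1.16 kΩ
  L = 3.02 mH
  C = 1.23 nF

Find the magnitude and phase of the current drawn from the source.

Step 1 — Angular frequency: ω = 2π·f = 2π·231 = 1451 rad/s.
Step 2 — Component impedances:
  R: Z = R = 1160 Ω
  L: Z = jωL = j·1451·0.00302 = 0 + j4.383 Ω
  C: Z = 1/(jωC) = -j/(ω·C) = 0 - j5.601e+05 Ω
Step 3 — Series combination: Z_total = R + L + C = 1160 - j5.601e+05 Ω = 5.601e+05∠-89.9° Ω.
Step 4 — Source phasor: V = 16.3∠-171.6° V = -16.13 - j2.381 V.
Step 5 — Ohm's law: I = V / Z_total = (-16.13 - j2.381) / (1160 - j5.601e+05) = 4.191e-06 - j2.88e-05 A.
Step 6 — Convert to polar: |I| = 2.91e-05 A, ∠I = -81.7°.

I = 2.91e-05∠-81.7° A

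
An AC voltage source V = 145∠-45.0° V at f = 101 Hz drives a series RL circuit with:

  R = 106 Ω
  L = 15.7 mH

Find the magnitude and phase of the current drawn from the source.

Step 1 — Angular frequency: ω = 2π·f = 2π·101 = 634.6 rad/s.
Step 2 — Component impedances:
  R: Z = R = 106 Ω
  L: Z = jωL = j·634.6·0.0157 = 0 + j9.963 Ω
Step 3 — Series combination: Z_total = R + L = 106 + j9.963 Ω = 106.5∠5.4° Ω.
Step 4 — Source phasor: V = 145∠-45.0° V = 102.5 - j102.5 V.
Step 5 — Ohm's law: I = V / Z_total = (102.5 - j102.5) / (106 + j9.963) = 0.8687 - j1.049 A.
Step 6 — Convert to polar: |I| = 1.362 A, ∠I = -50.4°.

I = 1.362∠-50.4° A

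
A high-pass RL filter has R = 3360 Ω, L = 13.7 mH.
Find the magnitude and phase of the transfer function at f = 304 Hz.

Step 1 — Angular frequency: ω = 2π·304 = 1910 rad/s.
Step 2 — Transfer function: H(jω) = jωL/(R + jωL).
Step 3 — Numerator jωL = j·26.17; denominator R + jωL = 3360 + j26.17.
Step 4 — H = 6.065e-05 + j0.007788.
Step 5 — Magnitude: |H| = 0.007788 (-42.2 dB); phase: φ = 89.6°.

|H| = 0.007788 (-42.2 dB), φ = 89.6°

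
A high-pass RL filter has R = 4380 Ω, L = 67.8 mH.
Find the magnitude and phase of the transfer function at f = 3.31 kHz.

Step 1 — Angular frequency: ω = 2π·3310 = 2.08e+04 rad/s.
Step 2 — Transfer function: H(jω) = jωL/(R + jωL).
Step 3 — Numerator jωL = j·1410; denominator R + jωL = 4380 + j1410.
Step 4 — H = 0.09391 + j0.2917.
Step 5 — Magnitude: |H| = 0.3064 (-10.3 dB); phase: φ = 72.2°.

|H| = 0.3064 (-10.3 dB), φ = 72.2°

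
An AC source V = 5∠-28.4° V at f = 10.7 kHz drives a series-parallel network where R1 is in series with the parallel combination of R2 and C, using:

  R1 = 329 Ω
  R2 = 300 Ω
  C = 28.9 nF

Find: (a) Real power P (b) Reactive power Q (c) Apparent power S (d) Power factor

Step 1 — Angular frequency: ω = 2π·f = 2π·1.07e+04 = 6.723e+04 rad/s.
Step 2 — Component impedances:
  R1: Z = R = 329 Ω
  R2: Z = R = 300 Ω
  C: Z = 1/(jωC) = -j/(ω·C) = 0 - j514.7 Ω
Step 3 — Parallel branch: R2 || C = 1/(1/R2 + 1/C) = 223.9 - j130.5 Ω.
Step 4 — Series with R1: Z_total = R1 + (R2 || C) = 552.9 - j130.5 Ω = 568.1∠-13.3° Ω.
Step 5 — Source phasor: V = 5∠-28.4° V = 4.398 - j2.378 V.
Step 6 — Current: I = V / Z = 0.008496 - j0.002295 A = 0.008801∠-15.1° A.
Step 7 — Complex power: S = V·I* = 0.04283 - j0.01011 VA.
Step 8 — Real power: P = Re(S) = 0.04283 W.
Step 9 — Reactive power: Q = Im(S) = -0.01011 VAR.
Step 10 — Apparent power: |S| = 0.044 VA.
Step 11 — Power factor: PF = P/|S| = 0.9733 (leading).

(a) P = 0.04283 W  (b) Q = -0.01011 VAR  (c) S = 0.044 VA  (d) PF = 0.9733 (leading)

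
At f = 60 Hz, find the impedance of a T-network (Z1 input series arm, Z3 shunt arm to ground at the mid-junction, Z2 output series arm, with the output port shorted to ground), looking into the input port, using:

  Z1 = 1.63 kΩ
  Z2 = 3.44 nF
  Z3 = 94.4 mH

Step 1 — Angular frequency: ω = 2π·f = 2π·60 = 377 rad/s.
Step 2 — Component impedances:
  Z1: Z = R = 1630 Ω
  Z2: Z = 1/(jωC) = -j/(ω·C) = 0 - j7.711e+05 Ω
  Z3: Z = jωL = j·377·0.0944 = 0 + j35.59 Ω
Step 3 — With the output port shorted to ground, the output series arm Z2 runs from the junction to ground; the shunt arm Z3 also runs from the junction to ground. They appear in parallel: Z3 || Z2 = 0 + j35.59 Ω.
Step 4 — Series with input arm Z1: Z_in = Z1 + (Z3 || Z2) = 1630 + j35.59 Ω = 1630∠1.3° Ω.

Z = 1630 + j35.59 Ω = 1630∠1.3° Ω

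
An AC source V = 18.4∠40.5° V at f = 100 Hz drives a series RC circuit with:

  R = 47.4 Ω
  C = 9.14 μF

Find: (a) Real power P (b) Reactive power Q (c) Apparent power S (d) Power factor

Step 1 — Angular frequency: ω = 2π·f = 2π·100 = 628.3 rad/s.
Step 2 — Component impedances:
  R: Z = R = 47.4 Ω
  C: Z = 1/(jωC) = -j/(ω·C) = 0 - j174.1 Ω
Step 3 — Series combination: Z_total = R + C = 47.4 - j174.1 Ω = 180.5∠-74.8° Ω.
Step 4 — Source phasor: V = 18.4∠40.5° V = 13.99 + j11.95 V.
Step 5 — Current: I = V / Z = -0.04353 + j0.0922 A = 0.102∠115.3° A.
Step 6 — Complex power: S = V·I* = 0.4927 - j1.81 VA.
Step 7 — Real power: P = Re(S) = 0.4927 W.
Step 8 — Reactive power: Q = Im(S) = -1.81 VAR.
Step 9 — Apparent power: |S| = 1.876 VA.
Step 10 — Power factor: PF = P/|S| = 0.2627 (leading).

(a) P = 0.4927 W  (b) Q = -1.81 VAR  (c) S = 1.876 VA  (d) PF = 0.2627 (leading)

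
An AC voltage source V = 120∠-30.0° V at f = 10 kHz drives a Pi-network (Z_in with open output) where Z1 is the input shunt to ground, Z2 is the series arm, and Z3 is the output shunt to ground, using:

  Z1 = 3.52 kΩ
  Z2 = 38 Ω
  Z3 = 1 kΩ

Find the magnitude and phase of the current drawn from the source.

Step 1 — Angular frequency: ω = 2π·f = 2π·1e+04 = 6.283e+04 rad/s.
Step 2 — Component impedances:
  Z1: Z = R = 3520 Ω
  Z2: Z = R = 38 Ω
  Z3: Z = R = 1000 Ω
Step 3 — With open output, the series arm Z2 and the output shunt Z3 appear in series to ground: Z2 + Z3 = 1038 Ω.
Step 4 — Parallel with input shunt Z1: Z_in = Z1 || (Z2 + Z3) = 801.6 Ω = 801.6∠0.0° Ω.
Step 5 — Source phasor: V = 120∠-30.0° V = 103.9 - j60 V.
Step 6 — Ohm's law: I = V / Z_total = (103.9 - j60) / (801.6) = 0.1296 - j0.07485 A.
Step 7 — Convert to polar: |I| = 0.1497 A, ∠I = -30.0°.

I = 0.1497∠-30.0° A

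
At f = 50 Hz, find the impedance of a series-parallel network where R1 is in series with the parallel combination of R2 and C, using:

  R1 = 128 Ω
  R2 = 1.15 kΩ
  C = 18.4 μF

Step 1 — Angular frequency: ω = 2π·f = 2π·50 = 314.2 rad/s.
Step 2 — Component impedances:
  R1: Z = R = 128 Ω
  R2: Z = R = 1150 Ω
  C: Z = 1/(jωC) = -j/(ω·C) = 0 - j173 Ω
Step 3 — Parallel branch: R2 || C = 1/(1/R2 + 1/C) = 25.45 - j169.2 Ω.
Step 4 — Series with R1: Z_total = R1 + (R2 || C) = 153.4 - j169.2 Ω = 228.4∠-47.8° Ω.

Z = 153.4 - j169.2 Ω = 228.4∠-47.8° Ω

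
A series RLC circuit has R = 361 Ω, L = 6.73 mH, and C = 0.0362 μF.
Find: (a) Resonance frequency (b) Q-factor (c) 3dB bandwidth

Step 1 — Resonance: ω₀ = 1/√(LC) = 1/√(0.00673·3.62e-08) = 6.407e+04 rad/s.
Step 2 — f₀ = ω₀/(2π) = 1.02e+04 Hz.
Step 3 — Series Q: Q = ω₀L/R = 6.407e+04·0.00673/361 = 1.194.
Step 4 — Bandwidth: Δω = ω₀/Q = 5.364e+04 rad/s; BW = Δω/(2π) = 8537 Hz.

(a) f₀ = 1.02e+04 Hz  (b) Q = 1.194  (c) BW = 8537 Hz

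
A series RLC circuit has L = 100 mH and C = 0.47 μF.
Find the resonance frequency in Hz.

Step 1 — Resonance condition Im(Z)=0 gives ω₀ = 1/√(LC).
Step 2 — ω₀ = 1/√(0.1·4.7e-07) = 4613 rad/s.
Step 3 — f₀ = ω₀/(2π) = 734.1 Hz.

f₀ = 734.1 Hz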